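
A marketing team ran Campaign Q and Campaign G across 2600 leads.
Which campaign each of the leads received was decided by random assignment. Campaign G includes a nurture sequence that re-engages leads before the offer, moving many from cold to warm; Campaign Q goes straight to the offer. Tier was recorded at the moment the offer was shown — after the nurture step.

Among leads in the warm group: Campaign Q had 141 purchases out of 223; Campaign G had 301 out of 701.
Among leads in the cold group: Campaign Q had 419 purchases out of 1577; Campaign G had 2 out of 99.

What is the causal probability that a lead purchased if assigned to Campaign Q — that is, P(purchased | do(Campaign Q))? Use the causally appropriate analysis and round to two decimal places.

The engagement tier-specific comparison favours Campaign Q throughout, but the pooled figures favour Campaign G. The question is whether to condition on engagement tier.
Engagement tier here is a post-treatment variable shaped by the campaign; conditioning on it would introduce bias rather than remove it. The overall comparison is the causal one.
So P(outcome | do(Campaign Q)) is just the pooled rate for Campaign Q: 560/1800 = 0.311.

0.31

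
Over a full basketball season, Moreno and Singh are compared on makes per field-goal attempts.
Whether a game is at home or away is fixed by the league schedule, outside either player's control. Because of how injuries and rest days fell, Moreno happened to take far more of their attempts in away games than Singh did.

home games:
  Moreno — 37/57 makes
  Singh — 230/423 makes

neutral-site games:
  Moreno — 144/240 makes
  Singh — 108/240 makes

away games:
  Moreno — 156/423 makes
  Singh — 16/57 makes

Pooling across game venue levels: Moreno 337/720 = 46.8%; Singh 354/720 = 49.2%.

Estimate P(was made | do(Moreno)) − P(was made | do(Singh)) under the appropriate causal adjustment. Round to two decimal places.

Game venue is set before the player has any effect — it is not caused by the player — and it independently drives the outcome. That makes it a confounder, so the causal comparison is within game venue levels.
Adjusting over the population distribution of game venue: 0.333·(0.649−0.544) + 0.333·(0.600−0.450) + 0.333·(0.369−0.281) = +0.114.

+0.11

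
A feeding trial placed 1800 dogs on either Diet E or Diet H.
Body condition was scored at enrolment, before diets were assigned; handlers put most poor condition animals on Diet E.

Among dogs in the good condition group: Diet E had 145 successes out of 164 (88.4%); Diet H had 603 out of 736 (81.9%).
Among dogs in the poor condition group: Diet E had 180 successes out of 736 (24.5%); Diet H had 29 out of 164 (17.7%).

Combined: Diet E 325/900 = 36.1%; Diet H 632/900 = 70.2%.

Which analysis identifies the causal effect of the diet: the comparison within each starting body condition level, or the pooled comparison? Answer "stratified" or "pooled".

stratified

Here starting body condition is a common cause — it drives both which diet a case falls under and the outcome. The crude comparison mixes populations; the stratum-specific rates are the causally relevant ones.
Within each level — good condition: 88.4% vs 81.9%; poor condition: 24.5% vs 17.7% — Diet E is higher every time.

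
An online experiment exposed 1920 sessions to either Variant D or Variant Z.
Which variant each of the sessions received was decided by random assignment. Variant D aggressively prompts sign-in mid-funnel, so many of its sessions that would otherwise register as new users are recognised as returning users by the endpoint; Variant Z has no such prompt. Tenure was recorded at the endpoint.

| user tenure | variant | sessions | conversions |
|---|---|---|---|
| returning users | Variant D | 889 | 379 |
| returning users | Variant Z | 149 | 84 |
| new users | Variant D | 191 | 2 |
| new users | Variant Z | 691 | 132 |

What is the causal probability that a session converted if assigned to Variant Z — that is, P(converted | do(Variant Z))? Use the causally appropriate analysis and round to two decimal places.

0.26

The user tenure-specific comparison favours Variant Z throughout, but the pooled figures favour Variant D. The question is whether to condition on user tenure.
Because the variant influences user tenure, user tenure is a post-treatment mediator, not a confounder. Stratifying on it would bias the estimate; the causal effect is the crude pooled difference.
So P(outcome | do(Variant Z)) is just the pooled rate for Variant Z: 216/840 = 0.257.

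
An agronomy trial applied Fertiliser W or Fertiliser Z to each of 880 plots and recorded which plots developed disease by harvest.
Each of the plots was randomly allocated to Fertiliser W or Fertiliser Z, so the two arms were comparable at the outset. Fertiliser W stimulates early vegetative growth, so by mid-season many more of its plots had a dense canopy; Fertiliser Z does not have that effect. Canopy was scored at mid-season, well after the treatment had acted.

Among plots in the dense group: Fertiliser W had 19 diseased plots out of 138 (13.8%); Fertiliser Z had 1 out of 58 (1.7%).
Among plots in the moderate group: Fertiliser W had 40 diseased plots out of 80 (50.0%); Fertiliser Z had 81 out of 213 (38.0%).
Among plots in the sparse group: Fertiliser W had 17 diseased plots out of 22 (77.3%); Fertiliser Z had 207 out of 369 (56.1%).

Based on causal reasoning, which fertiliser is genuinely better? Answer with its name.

Fertiliser W

The mid-season canopy-specific comparison favours Fertiliser Z throughout, but the pooled figures favour Fertiliser W. The question is whether to condition on mid-season canopy.
Mid-season canopy here is a post-treatment variable shaped by the fertiliser; conditioning on it would introduce bias rather than remove it. The overall comparison is the causal one.
Pooled: Fertiliser W 31.7% vs Fertiliser Z 45.2%; Fertiliser W is lower overall.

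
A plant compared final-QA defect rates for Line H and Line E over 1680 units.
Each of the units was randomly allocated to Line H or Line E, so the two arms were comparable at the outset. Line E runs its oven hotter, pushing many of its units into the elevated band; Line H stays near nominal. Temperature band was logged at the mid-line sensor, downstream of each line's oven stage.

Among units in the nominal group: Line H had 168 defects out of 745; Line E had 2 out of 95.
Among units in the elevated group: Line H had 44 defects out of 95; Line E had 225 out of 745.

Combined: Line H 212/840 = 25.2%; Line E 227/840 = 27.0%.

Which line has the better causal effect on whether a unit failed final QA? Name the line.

Line H

The distribution of in-process temperature band is itself part of what the line does — it is an intermediate outcome. Holding it fixed would remove that part of the effect; the total effect is the pooled difference.
Pooled: Line H 25.2% vs Line E 27.0%; Line H is lower overall.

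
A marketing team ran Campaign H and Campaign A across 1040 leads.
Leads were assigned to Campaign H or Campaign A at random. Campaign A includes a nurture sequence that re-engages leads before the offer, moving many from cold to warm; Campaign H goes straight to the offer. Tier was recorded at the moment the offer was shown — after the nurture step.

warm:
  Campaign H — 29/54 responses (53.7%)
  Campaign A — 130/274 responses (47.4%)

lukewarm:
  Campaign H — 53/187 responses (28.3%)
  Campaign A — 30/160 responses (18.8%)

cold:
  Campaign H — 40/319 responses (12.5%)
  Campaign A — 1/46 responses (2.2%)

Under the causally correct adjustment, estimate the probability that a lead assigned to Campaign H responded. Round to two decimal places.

Engagement tier here is a post-treatment variable shaped by the campaign; conditioning on it would introduce bias rather than remove it. The overall comparison is the causal one.
So P(outcome | do(Campaign H)) is just the pooled rate for Campaign H: 122/560 = 0.218.

0.22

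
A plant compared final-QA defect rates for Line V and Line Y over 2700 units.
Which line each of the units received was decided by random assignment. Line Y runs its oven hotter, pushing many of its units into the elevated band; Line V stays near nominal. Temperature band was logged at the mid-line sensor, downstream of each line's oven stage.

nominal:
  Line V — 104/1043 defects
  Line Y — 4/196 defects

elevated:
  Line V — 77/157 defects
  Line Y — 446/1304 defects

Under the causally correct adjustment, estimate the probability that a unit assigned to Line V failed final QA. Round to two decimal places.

In-process temperature band is recorded after the line and is itself shifted by it — it sits on the causal path from line to outcome. Conditioning on a mediator would strip out part of the effect we want; the pooled comparison gives the total causal effect.
So P(outcome | do(Line V)) is just the pooled rate for Line V: 181/1200 = 0.151.

0.15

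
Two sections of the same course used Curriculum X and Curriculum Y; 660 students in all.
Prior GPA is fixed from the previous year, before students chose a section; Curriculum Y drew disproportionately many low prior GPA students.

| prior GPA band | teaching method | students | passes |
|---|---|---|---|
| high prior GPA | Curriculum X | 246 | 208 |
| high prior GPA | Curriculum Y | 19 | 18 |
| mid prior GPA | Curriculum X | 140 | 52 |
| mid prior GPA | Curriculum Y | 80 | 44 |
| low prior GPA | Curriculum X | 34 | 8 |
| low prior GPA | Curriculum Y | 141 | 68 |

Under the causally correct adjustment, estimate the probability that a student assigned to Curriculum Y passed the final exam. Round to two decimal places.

Prior GPA band is set before the teaching method has any effect — it is not caused by the teaching method — and it independently drives the outcome. That makes it a confounder, so the causal comparison is within prior GPA band levels.
Standardising Curriculum Y to the population prior GPA band mix: 0.402·18/19 + 0.333·44/80 + 0.265·68/141 = 0.692.

0.69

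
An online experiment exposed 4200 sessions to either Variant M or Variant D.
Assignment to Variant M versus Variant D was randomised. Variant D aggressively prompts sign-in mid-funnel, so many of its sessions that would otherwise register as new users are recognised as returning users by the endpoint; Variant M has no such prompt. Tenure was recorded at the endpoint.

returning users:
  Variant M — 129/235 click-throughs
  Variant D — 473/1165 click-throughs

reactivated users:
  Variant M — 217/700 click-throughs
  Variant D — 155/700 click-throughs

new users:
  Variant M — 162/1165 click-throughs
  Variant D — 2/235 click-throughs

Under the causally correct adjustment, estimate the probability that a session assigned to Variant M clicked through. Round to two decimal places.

0.24

Because the variant influences user tenure, user tenure is a post-treatment mediator, not a confounder. Stratifying on it would bias the estimate; the causal effect is the crude pooled difference.
So P(outcome | do(Variant M)) is just the pooled rate for Variant M: 508/2100 = 0.242.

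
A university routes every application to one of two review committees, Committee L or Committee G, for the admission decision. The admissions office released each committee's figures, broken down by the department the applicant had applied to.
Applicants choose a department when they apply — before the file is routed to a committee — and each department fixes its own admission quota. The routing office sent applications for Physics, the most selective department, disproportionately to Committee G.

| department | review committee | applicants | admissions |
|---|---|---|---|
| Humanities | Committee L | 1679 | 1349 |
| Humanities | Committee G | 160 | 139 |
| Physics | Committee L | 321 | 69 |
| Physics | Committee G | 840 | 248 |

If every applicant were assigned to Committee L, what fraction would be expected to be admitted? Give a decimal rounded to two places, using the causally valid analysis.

0.58

Department is set before the review committee has any effect — it is not caused by the review committee — and it independently drives the outcome. That makes it a confounder, so the causal comparison is within department levels.
Standardising Committee L to the population department mix: 0.613·1349/1679 + 0.387·69/321 = 0.576.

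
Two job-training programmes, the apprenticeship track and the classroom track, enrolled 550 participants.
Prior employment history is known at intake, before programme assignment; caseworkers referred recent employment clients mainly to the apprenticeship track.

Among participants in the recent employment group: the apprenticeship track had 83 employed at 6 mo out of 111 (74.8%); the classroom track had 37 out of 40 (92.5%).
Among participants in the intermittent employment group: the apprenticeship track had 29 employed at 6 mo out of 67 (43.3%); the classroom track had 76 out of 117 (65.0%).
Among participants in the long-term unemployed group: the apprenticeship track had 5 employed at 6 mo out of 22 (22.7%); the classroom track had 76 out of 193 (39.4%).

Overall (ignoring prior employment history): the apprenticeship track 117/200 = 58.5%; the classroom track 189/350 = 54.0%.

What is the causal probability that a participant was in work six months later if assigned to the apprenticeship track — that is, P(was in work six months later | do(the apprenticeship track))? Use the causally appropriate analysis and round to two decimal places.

0.44

The stratified and pooled comparisons disagree (the classroom track wins within each prior employment history; the apprenticeship track wins overall), so the answer turns on the causal role of prior employment history.
Prior employment history is set before the programme has any effect — it is not caused by the programme — and it independently drives the outcome. That makes it a confounder, so the causal comparison is within prior employment history levels.
Standardising the apprenticeship track to the population prior employment history mix: 0.275·83/111 + 0.335·29/67 + 0.391·5/22 = 0.439.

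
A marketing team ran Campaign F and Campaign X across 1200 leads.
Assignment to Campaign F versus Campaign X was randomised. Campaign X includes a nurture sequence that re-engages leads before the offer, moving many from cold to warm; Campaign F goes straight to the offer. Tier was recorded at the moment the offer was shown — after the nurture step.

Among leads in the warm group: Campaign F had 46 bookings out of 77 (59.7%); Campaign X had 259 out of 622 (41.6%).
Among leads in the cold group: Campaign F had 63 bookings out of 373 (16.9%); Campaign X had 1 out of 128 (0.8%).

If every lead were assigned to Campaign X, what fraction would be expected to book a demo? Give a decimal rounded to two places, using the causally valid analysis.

0.35

The distribution of engagement tier is itself part of what the campaign does — it is an intermediate outcome. Holding it fixed would remove that part of the effect; the total effect is the pooled difference.
So P(outcome | do(Campaign X)) is just the pooled rate for Campaign X: 260/750 = 0.347.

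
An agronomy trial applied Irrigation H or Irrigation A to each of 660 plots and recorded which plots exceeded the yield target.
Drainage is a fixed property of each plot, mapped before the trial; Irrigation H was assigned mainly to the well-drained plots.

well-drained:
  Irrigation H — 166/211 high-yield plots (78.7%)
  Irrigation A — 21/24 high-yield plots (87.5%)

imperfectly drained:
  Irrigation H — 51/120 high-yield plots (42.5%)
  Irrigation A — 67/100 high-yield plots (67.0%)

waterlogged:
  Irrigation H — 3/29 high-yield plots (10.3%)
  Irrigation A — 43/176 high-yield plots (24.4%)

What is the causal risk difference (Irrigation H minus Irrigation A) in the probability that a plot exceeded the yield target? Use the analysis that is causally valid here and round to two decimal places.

-0.16

The field drainage-specific comparison favours Irrigation A throughout, but the pooled figures favour Irrigation H. The question is whether to condition on field drainage.
Field drainage differs across irrigations for reasons unrelated to any effect of the irrigation itself, and it separately predicts the outcome — a classic confounder. We must compare within field drainage levels.
Adjusting over the population distribution of field drainage: 0.356·(0.787−0.875) + 0.333·(0.425−0.670) + 0.311·(0.103−0.244) = -0.157.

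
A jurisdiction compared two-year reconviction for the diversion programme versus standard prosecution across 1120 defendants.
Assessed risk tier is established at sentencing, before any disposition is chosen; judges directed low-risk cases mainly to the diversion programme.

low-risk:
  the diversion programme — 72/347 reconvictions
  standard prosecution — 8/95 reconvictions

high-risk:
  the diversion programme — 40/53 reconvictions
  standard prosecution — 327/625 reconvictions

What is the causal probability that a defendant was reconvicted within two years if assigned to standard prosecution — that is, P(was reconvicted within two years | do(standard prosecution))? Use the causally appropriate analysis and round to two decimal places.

0.35

Here assessed risk tier is a common cause — it drives both which disposition a case falls under and the outcome. The crude comparison mixes populations; the stratum-specific rates are the causally relevant ones.
Standardising standard prosecution to the population assessed risk tier mix: 0.395·8/95 + 0.605·327/625 = 0.350.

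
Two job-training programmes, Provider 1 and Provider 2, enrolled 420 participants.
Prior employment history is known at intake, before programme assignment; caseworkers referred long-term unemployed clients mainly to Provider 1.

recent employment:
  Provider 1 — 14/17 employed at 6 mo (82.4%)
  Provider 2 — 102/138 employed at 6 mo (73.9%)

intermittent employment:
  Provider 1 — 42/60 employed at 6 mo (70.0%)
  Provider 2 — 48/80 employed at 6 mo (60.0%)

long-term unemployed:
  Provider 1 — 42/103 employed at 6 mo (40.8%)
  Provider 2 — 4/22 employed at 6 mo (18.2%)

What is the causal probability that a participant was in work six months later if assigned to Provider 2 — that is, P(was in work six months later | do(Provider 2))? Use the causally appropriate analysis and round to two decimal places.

Here prior employment history is a common cause — it drives both which programme a case falls under and the outcome. The crude comparison mixes populations; the stratum-specific rates are the causally relevant ones.
Standardising Provider 2 to the population prior employment history mix: 0.369·102/138 + 0.333·48/80 + 0.298·4/22 = 0.527.

0.53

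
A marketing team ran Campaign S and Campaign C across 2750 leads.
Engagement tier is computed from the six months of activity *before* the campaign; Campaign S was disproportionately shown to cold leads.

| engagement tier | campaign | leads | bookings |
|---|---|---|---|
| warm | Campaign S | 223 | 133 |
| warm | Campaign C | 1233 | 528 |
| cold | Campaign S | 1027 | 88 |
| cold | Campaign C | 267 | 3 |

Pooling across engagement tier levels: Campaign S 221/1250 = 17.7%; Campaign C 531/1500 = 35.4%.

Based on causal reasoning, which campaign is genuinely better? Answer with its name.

Engagement tier is set before the campaign has any effect — it is not caused by the campaign — and it independently drives the outcome. That makes it a confounder, so the causal comparison is within engagement tier levels.
Within each level — warm: 59.6% vs 42.8%; cold: 8.6% vs 1.1% — Campaign S is higher every time.

Campaign S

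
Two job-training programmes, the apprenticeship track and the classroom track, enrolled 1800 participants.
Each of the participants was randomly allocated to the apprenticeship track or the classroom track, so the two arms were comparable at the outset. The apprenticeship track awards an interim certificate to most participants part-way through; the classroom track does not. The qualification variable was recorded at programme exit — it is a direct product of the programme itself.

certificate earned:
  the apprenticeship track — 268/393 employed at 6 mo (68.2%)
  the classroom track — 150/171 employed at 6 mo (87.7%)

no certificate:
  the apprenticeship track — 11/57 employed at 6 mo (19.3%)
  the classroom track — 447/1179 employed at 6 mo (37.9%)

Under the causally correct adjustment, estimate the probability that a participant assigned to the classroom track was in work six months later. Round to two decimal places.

0.44

the classroom track is higher inside every qualification attained during the programme stratum but the apprenticeship track is higher in aggregate. Whether to stratify depends on how qualification attained during the programme relates to the programme.
Stratifying would compare programmes among participants the programmes themselves sorted into qualification attained during the programme groups — a form of selection on an intermediate. The unconditioned pooled rates give the total causal effect.
So P(outcome | do(the classroom track)) is just the pooled rate for the classroom track: 597/1350 = 0.442.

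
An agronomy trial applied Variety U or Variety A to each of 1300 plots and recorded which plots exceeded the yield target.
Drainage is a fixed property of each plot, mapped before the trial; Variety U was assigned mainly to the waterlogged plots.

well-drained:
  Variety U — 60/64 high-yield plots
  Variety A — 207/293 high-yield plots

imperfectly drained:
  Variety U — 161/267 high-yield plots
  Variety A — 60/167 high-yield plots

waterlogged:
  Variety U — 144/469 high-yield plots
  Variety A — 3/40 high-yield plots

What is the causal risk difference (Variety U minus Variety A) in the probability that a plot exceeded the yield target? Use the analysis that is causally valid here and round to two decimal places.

Field drainage differs across varietys for reasons unrelated to any effect of the variety itself, and it separately predicts the outcome — a classic confounder. We must compare within field drainage levels.
Adjusting over the population distribution of field drainage: 0.275·(0.938−0.706) + 0.334·(0.603−0.359) + 0.392·(0.307−0.075) = +0.236.

+0.24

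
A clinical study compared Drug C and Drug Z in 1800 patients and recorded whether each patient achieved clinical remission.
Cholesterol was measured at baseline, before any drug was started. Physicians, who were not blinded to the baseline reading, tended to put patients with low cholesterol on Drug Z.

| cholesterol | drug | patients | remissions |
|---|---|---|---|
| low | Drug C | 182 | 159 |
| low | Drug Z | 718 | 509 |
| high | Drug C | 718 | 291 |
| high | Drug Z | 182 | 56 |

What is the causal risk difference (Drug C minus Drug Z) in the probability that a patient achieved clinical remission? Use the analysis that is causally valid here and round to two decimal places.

+0.13

The stratified and pooled comparisons disagree (Drug C wins within each cholesterol; Drug Z wins overall), so the answer turns on the causal role of cholesterol.
Cholesterol is set before the drug has any effect — it is not caused by the drug — and it independently drives the outcome. That makes it a confounder, so the causal comparison is within cholesterol levels.
Adjusting over the population distribution of cholesterol: 0.500·(0.874−0.709) + 0.500·(0.405−0.308) = +0.131.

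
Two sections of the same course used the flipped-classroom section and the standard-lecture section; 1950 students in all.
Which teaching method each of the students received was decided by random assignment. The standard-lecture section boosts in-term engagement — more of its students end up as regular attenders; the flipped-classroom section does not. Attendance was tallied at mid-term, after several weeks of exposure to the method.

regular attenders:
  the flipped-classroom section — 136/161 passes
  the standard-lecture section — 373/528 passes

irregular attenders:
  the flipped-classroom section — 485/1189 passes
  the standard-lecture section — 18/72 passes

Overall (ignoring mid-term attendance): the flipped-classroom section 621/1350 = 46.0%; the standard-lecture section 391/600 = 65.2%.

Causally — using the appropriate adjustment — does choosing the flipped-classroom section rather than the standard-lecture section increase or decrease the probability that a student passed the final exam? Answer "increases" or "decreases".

decreases

Mid-term attendance lies on the pathway teaching method → mid-term attendance → outcome, so adjusting for it blocks the indirect effect. For the total causal effect of teaching method, use the unadjusted pooled rates.
Pooled: the flipped-classroom section 46.0% vs the standard-lecture section 65.2%; the standard-lecture section is higher overall.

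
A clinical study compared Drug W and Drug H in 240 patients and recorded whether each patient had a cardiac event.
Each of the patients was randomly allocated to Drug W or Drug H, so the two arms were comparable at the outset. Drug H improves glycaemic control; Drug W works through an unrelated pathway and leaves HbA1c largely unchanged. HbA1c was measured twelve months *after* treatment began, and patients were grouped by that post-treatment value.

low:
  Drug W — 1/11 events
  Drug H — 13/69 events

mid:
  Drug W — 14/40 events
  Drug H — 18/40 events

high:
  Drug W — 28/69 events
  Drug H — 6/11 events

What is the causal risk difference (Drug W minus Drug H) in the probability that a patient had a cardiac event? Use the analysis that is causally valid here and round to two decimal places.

Drug W is lower inside every HbA1c stratum but Drug H is lower in aggregate. Whether to stratify depends on how HbA1c relates to the drug.
HbA1c is downstream of the drug. One should not condition on a consequence of treatment, so the overall rates are the right comparison.
The causal difference is the pooled difference: 0.358 − 0.308 = +0.050.

+0.05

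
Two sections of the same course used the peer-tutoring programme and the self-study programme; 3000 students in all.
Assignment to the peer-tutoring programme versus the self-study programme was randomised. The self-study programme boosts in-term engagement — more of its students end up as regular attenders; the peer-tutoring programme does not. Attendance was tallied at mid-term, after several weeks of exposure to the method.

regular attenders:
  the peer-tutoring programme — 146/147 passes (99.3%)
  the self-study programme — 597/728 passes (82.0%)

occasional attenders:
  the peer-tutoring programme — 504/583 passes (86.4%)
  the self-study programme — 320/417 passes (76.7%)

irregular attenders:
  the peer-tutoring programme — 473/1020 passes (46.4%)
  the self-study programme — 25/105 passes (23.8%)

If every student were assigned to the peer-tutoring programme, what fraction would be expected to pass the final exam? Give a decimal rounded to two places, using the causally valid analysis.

Mid-term attendance here is a post-treatment variable shaped by the teaching method; conditioning on it would introduce bias rather than remove it. The overall comparison is the causal one.
So P(outcome | do(the peer-tutoring programme)) is just the pooled rate for the peer-tutoring programme: 1123/1750 = 0.642.

0.64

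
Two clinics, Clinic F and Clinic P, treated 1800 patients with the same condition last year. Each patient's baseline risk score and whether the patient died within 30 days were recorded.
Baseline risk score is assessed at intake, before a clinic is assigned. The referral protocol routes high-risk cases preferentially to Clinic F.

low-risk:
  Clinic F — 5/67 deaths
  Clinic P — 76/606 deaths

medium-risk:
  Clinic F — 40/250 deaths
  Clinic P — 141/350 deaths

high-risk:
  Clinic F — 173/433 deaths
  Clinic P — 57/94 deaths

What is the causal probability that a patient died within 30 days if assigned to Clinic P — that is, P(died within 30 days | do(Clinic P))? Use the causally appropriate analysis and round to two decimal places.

0.36

Clinic F is lower inside every baseline risk score stratum but Clinic P is lower in aggregate. Whether to stratify depends on how baseline risk score relates to the clinic.
Baseline risk score satisfies the back-door criterion: it is not a descendant of the clinic, and it blocks the spurious path from clinic to outcome. Adjusting for it (i.e., using the within-baseline risk score rates) gives the causal effect.
Standardising Clinic P to the population baseline risk score mix: 0.374·76/606 + 0.333·141/350 + 0.293·57/94 = 0.359.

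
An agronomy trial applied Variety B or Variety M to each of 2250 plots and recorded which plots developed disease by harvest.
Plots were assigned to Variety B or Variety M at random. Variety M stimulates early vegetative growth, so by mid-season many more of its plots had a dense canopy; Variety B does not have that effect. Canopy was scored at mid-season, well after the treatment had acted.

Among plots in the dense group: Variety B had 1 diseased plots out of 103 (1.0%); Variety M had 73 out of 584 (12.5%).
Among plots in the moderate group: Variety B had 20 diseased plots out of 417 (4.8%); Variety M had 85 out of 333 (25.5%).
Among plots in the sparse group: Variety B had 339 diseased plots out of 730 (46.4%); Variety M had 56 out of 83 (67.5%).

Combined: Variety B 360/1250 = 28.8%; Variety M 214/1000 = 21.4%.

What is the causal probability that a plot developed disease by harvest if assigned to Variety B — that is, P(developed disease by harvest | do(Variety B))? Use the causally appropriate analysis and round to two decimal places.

0.29

Mid-season canopy is recorded after the variety and is itself shifted by it — it sits on the causal path from variety to outcome. Conditioning on a mediator would strip out part of the effect we want; the pooled comparison gives the total causal effect.
So P(outcome | do(Variety B)) is just the pooled rate for Variety B: 360/1250 = 0.288.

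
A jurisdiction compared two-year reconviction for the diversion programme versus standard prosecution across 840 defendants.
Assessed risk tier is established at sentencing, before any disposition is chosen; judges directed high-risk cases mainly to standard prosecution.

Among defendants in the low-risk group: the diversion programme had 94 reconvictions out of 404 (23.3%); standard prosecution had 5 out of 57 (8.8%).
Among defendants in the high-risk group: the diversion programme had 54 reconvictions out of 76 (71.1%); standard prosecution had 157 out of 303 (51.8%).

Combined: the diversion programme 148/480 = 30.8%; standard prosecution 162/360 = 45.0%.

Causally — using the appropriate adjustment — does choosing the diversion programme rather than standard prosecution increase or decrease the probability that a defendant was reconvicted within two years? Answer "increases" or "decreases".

increases

Since assessed risk tier is a pre-existing factor (not a product of the disposition) and it affects the outcome on its own, it is a confounder. The stratified rates, not the pooled rate, identify the causal effect.
Within each level — low-risk: 23.3% vs 8.8%; high-risk: 71.1% vs 51.8% — standard prosecution is lower every time.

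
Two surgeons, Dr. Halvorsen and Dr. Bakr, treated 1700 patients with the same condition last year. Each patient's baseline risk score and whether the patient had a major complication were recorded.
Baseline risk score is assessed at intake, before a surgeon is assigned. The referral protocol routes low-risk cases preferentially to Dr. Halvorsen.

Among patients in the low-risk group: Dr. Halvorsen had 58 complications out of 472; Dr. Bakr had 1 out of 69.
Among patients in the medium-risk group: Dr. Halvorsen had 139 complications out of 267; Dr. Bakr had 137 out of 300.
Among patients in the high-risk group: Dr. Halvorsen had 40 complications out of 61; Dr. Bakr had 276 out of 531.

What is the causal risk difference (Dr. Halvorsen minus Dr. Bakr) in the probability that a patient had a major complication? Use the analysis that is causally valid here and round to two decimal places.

+0.10

Baseline risk score is set before the surgeon has any effect — it is not caused by the surgeon — and it independently drives the outcome. That makes it a confounder, so the causal comparison is within baseline risk score levels.
Adjusting over the population distribution of baseline risk score: 0.318·(0.123−0.014) + 0.334·(0.521−0.457) + 0.348·(0.656−0.520) = +0.103.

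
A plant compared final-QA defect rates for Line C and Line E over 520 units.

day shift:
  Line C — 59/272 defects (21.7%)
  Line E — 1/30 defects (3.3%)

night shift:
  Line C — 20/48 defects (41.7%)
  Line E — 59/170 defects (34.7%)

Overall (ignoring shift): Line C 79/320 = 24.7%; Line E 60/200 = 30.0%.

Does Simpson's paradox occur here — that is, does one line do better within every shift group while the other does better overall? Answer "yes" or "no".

Within each shift level (day shift 21.7% vs 3.3%; night shift 41.7% vs 34.7%), Line E has the lower rate every time. Pooled: 24.7% vs 30.0% — Line C has the lower rate overall. The two comparisons disagree.

yes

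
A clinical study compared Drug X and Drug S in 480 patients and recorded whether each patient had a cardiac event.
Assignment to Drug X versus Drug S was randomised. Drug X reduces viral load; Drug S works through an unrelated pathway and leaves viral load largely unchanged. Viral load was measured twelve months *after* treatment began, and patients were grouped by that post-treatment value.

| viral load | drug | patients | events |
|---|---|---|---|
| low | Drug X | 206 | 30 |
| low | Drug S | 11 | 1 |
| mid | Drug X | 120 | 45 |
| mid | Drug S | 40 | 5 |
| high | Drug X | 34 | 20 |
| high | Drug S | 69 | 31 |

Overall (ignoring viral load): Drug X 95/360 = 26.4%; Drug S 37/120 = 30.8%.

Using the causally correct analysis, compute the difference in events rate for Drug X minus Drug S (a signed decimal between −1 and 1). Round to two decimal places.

Drug S is lower inside every viral load stratum but Drug X is lower in aggregate. Whether to stratify depends on how viral load relates to the drug.
Stratifying would compare drugs among patients the drugs themselves sorted into viral load groups — a form of selection on an intermediate. The unconditioned pooled rates give the total causal effect.
The causal difference is the pooled difference: 0.264 − 0.308 = -0.044.

-0.04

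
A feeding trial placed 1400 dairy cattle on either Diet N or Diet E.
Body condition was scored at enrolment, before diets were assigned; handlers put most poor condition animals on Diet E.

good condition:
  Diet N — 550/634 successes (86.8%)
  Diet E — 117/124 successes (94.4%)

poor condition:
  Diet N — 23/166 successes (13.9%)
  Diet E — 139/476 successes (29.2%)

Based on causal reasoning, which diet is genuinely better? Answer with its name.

Diet E

The starting body condition-specific comparison favours Diet E throughout, but the pooled figures favour Diet N. The question is whether to condition on starting body condition.
Starting body condition is set before the diet has any effect — it is not caused by the diet — and it independently drives the outcome. That makes it a confounder, so the causal comparison is within starting body condition levels.
Within each level — good condition: 86.8% vs 94.4%; poor condition: 13.9% vs 29.2% — Diet E is higher every time.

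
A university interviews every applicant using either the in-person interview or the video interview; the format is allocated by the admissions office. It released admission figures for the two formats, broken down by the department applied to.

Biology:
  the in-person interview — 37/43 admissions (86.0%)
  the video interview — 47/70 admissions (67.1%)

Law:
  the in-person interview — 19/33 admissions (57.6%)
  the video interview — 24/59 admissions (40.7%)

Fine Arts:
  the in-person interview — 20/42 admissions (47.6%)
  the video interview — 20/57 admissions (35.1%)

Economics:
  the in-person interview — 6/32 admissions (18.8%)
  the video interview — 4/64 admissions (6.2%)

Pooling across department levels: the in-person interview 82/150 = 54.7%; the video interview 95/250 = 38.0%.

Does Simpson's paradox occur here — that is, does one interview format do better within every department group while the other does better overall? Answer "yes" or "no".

no

Within each department level (Biology 86.0% vs 67.1%; Law 57.6% vs 40.7%; Fine Arts 47.6% vs 35.1%; Economics 18.8% vs 6.2%), the in-person interview has the higher rate every time. Pooled: 54.7% vs 38.0% — the in-person interview has the higher rate overall. They agree.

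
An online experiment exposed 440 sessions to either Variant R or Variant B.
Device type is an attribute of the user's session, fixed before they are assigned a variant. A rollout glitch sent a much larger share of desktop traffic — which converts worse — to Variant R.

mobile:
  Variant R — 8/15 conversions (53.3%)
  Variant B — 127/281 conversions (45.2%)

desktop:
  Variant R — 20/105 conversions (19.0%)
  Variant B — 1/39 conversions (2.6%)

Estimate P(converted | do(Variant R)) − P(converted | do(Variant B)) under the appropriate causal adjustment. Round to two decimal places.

The device type-specific comparison favours Variant R throughout, but the pooled figures favour Variant B. The question is whether to condition on device type.
The imbalance in device type arose from how sessions were allocated, not from anything the variant did; and device type independently affects the outcome. The pooled gap is confounded — condition on device type.
Adjusting over the population distribution of device type: 0.673·(0.533−0.452) + 0.327·(0.190−0.026) = +0.109.

+0.11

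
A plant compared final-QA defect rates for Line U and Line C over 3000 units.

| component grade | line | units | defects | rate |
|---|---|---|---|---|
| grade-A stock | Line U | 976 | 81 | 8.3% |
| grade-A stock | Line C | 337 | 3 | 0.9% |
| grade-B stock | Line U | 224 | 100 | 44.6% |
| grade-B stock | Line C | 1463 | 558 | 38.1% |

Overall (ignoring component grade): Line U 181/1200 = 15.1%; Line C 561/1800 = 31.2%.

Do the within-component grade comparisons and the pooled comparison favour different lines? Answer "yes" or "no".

Within each component grade level (grade-A stock 8.3% vs 0.9%; grade-B stock 44.6% vs 38.1%), Line C has the lower rate every time. Pooled: 15.1% vs 31.2% — Line U has the lower rate overall. The two comparisons disagree.

yes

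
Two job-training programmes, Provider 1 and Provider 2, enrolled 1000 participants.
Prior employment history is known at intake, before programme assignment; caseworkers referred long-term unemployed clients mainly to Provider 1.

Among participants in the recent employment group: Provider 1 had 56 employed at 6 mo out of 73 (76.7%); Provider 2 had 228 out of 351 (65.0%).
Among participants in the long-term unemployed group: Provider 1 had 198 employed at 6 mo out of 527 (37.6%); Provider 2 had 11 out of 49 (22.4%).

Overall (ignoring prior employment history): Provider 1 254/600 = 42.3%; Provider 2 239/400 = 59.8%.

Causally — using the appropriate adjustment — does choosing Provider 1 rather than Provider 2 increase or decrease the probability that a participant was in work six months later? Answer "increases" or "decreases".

The stratified and pooled comparisons disagree (Provider 1 wins within each prior employment history; Provider 2 wins overall), so the answer turns on the causal role of prior employment history.
The imbalance in prior employment history arose from how participants were allocated, not from anything the programme did; and prior employment history independently affects the outcome. The pooled gap is confounded — condition on prior employment history.
Within each level — recent employment: 76.7% vs 65.0%; long-term unemployed: 37.6% vs 22.4% — Provider 1 is higher every time.

increases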